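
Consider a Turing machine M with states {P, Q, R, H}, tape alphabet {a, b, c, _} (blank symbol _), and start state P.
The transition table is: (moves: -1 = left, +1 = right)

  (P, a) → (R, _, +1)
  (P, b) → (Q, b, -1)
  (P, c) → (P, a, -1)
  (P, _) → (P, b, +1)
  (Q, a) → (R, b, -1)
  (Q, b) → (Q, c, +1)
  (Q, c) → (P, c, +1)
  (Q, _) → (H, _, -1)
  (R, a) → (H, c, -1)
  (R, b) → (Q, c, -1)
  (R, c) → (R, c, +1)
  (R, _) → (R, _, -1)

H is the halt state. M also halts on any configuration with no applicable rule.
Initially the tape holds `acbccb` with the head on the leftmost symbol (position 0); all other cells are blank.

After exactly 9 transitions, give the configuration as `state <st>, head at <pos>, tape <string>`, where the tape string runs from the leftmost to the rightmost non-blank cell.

P | [a]cbccb   read a → write _, move +1, go to R
R | _[c]bccb   read c → write c, move +1, go to R
R | _c[b]ccb   read b → write c, move -1, go to Q
Q | _[c]cccb   read c → write c, move +1, go to P
P | _c[c]ccb   read c → write a, move -1, go to P
P | _[c]accb   read c → write a, move -1, go to P
P | [_]aaccb   read _ → write b, move +1, go to P
P | b[a]accb   read a → write _, move +1, go to R
R | b_[a]ccb   read a → write c, move -1, go to H
H | b[_]cccb
After 9 steps: state H, head at 1, tape b_cccb.

state H, head at 1, tape b_cccb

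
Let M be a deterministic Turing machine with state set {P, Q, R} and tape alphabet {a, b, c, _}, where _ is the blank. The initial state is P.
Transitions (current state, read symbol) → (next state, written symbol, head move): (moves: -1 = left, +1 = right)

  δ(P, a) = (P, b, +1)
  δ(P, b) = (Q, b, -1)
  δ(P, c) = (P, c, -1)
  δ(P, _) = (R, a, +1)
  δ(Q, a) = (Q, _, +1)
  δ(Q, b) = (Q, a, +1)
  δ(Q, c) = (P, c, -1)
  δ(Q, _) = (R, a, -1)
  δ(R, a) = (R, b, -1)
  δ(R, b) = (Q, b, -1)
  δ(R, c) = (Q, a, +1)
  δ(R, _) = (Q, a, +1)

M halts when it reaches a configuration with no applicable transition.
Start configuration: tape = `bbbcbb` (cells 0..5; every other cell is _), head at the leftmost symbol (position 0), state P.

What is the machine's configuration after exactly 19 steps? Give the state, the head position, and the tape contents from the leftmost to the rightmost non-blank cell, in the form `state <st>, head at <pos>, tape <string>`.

P | __[b]bbcbb   read b → write b, move -1, go to Q
Q | _[_]bbbcbb   read _ → write a, move -1, go to R
R | [_]abbbcbb   read _ → write a, move +1, go to Q
Q | a[a]bbbcbb   read a → write _, move +1, go to Q
Q | a_[b]bbcbb   read b → write a, move +1, go to Q
Q | a_a[b]bcbb   read b → write a, move +1, go to Q
Q | a_aa[b]cbb   read b → write a, move +1, go to Q
Q | a_aaa[c]bb   read c → write c, move -1, go to P
P | a_aa[a]cbb   read a → write b, move +1, go to P
P | a_aab[c]bb   read c → write c, move -1, go to P
P | a_aa[b]cbb   read b → write b, move -1, go to Q
Q | a_a[a]bcbb   read a → write _, move +1, go to Q
Q | a_a_[b]cbb   read b → write a, move +1, go to Q
Q | a_a_a[c]bb   read c → write c, move -1, go to P
P | a_a_[a]cbb   read a → write b, move +1, go to P
P | a_a_b[c]bb   read c → write c, move -1, go to P
P | a_a_[b]cbb   read b → write b, move -1, go to Q
Q | a_a[_]bcbb   read _ → write a, move -1, go to R
R | a_[a]abcbb   read a → write b, move -1, go to R
R | a[_]babcbb
After 19 steps: state R, head at -1, tape a_babcbb.

state R, head at -1, tape a_babcbb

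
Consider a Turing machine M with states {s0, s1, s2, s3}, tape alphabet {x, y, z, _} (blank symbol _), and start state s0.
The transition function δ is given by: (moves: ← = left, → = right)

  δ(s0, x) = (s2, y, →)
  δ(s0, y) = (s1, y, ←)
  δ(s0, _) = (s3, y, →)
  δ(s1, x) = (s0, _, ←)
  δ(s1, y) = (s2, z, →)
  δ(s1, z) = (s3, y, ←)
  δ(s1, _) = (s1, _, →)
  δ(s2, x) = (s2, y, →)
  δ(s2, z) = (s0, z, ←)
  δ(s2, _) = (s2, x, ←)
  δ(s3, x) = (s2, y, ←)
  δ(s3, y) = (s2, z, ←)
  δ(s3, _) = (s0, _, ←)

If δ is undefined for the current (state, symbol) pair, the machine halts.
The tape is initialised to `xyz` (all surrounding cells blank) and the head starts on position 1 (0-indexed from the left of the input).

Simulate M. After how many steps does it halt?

10

state=s0 head=1 tape=__x[y]z   (s0,y)→(s1,y,←)
state=s1 head=0 tape=__[x]yz   (s1,x)→(s0,_,←)
state=s0 head=-1 tape=_[_]_yz   (s0,_)→(s3,y,→)
state=s3 head=0 tape=_y[_]yz   (s3,_)→(s0,_,←)
state=s0 head=-1 tape=_[y]_yz   (s0,y)→(s1,y,←)
state=s1 head=-2 tape=[_]y_yz   (s1,_)→(s1,_,→)
state=s1 head=-1 tape=_[y]_yz   (s1,y)→(s2,z,→)
state=s2 head=0 tape=_z[_]yz   (s2,_)→(s2,x,←)
state=s2 head=-1 tape=_[z]xyz   (s2,z)→(s0,z,←)
state=s0 head=-2 tape=[_]zxyz   (s0,_)→(s3,y,→)
state=s3 head=-1 tape=y[z]xyz
M halts after 10 transitions.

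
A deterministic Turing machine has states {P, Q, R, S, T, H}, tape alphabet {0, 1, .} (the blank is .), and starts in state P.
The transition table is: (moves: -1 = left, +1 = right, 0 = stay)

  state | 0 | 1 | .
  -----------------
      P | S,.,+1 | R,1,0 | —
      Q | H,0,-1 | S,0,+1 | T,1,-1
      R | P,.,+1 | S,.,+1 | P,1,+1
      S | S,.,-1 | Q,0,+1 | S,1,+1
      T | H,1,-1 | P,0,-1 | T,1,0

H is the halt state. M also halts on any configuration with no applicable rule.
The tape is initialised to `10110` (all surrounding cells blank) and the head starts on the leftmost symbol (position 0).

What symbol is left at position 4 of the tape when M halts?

.

state=P head=0 tape=[1]0110   (P,1)→(R,1,0)
state=R head=0 tape=[1]0110   (R,1)→(S,.,+1)
state=S head=1 tape=.[0]110   (S,0)→(S,.,-1)
state=S head=0 tape=[.].110   (S,.)→(S,1,+1)
state=S head=1 tape=1[.]110   (S,.)→(S,1,+1)
state=S head=2 tape=11[1]10   (S,1)→(Q,0,+1)
state=Q head=3 tape=110[1]0   (Q,1)→(S,0,+1)
state=S head=4 tape=1100[0]   (S,0)→(S,.,-1)
state=S head=3 tape=110[0].   (S,0)→(S,.,-1)
state=S head=2 tape=11[0]..   (S,0)→(S,.,-1)
state=S head=1 tape=1[1]...   (S,1)→(Q,0,+1)
state=Q head=2 tape=10[.]..   (Q,.)→(T,1,-1)
state=T head=1 tape=1[0]1..   (T,0)→(H,1,-1)
state=H head=0 tape=[1]11..
Cell 4 holds . when M halts.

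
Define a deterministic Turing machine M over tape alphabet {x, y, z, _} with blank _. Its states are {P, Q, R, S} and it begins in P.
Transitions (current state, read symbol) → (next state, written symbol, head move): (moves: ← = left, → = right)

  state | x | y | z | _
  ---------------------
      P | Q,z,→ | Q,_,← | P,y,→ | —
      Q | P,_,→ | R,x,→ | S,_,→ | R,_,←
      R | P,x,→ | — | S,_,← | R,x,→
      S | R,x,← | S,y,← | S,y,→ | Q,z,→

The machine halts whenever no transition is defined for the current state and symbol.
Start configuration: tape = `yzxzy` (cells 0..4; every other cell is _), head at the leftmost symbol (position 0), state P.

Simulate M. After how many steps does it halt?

P | ___[y]zxzy   read y → write _, move ←, go to Q
Q | __[_]_zxzy   read _ → write _, move ←, go to R
R | _[_]__zxzy   read _ → write x, move →, go to R
R | _x[_]_zxzy   read _ → write x, move →, go to R
R | _xx[_]zxzy   read _ → write x, move →, go to R
R | _xxx[z]xzy   read z → write _, move ←, go to S
S | _xx[x]_xzy   read x → write x, move ←, go to R
R | _x[x]x_xzy   read x → write x, move →, go to P
P | _xx[x]_xzy   read x → write z, move →, go to Q
Q | _xxz[_]xzy   read _ → write _, move ←, go to R
R | _xx[z]_xzy   read z → write _, move ←, go to S
S | _x[x]__xzy   read x → write x, move ←, go to R
R | _[x]x__xzy   read x → write x, move →, go to P
P | _x[x]__xzy   read x → write z, move →, go to Q
Q | _xz[_]_xzy   read _ → write _, move ←, go to R
R | _x[z]__xzy   read z → write _, move ←, go to S
S | _[x]___xzy   read x → write x, move ←, go to R
R | [_]x___xzy   read _ → write x, move →, go to R
R | x[x]___xzy   read x → write x, move →, go to P
P | xx[_]__xzy
M halts after 19 transitions.

19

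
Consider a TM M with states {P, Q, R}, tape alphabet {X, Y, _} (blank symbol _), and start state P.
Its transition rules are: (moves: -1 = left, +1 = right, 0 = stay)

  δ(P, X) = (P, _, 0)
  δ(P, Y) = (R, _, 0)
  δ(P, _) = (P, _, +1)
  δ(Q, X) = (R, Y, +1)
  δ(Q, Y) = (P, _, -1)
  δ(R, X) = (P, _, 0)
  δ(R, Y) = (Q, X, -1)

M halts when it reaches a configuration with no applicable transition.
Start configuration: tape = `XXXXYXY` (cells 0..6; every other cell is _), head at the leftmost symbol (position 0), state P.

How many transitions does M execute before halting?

state=P head=0 tape=[X]XXXYXY   (P,X)→(P,_,0)
state=P head=0 tape=[_]XXXYXY   (P,_)→(P,_,+1)
state=P head=1 tape=_[X]XXYXY   (P,X)→(P,_,0)
state=P head=1 tape=_[_]XXYXY   (P,_)→(P,_,+1)
state=P head=2 tape=__[X]XYXY   (P,X)→(P,_,0)
state=P head=2 tape=__[_]XYXY   (P,_)→(P,_,+1)
state=P head=3 tape=___[X]YXY   (P,X)→(P,_,0)
state=P head=3 tape=___[_]YXY   (P,_)→(P,_,+1)
state=P head=4 tape=____[Y]XY   (P,Y)→(R,_,0)
state=R head=4 tape=____[_]XY
M halts after 9 transitions.

9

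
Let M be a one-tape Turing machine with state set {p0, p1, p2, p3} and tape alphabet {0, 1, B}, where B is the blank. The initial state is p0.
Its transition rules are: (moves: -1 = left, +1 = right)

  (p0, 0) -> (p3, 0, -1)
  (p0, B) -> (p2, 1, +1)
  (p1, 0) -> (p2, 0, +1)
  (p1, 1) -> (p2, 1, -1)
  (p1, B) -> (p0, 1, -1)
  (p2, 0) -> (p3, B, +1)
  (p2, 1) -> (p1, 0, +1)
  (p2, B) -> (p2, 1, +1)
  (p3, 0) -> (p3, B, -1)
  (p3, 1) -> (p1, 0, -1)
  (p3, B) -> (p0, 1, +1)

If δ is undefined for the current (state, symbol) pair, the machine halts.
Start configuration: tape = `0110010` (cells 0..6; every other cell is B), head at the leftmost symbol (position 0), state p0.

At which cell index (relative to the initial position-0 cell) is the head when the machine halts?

-2

state=p0 head=0 tape=BBBBB[0]110010   (p0,0)→(p3,0,-1)
state=p3 head=-1 tape=BBBB[B]0110010   (p3,B)→(p0,1,+1)
state=p0 head=0 tape=BBBB1[0]110010   (p0,0)→(p3,0,-1)
state=p3 head=-1 tape=BBBB[1]0110010   (p3,1)→(p1,0,-1)
state=p1 head=-2 tape=BBB[B]00110010   (p1,B)→(p0,1,-1)
state=p0 head=-3 tape=BB[B]100110010   (p0,B)→(p2,1,+1)
state=p2 head=-2 tape=BB1[1]00110010   (p2,1)→(p1,0,+1)
state=p1 head=-1 tape=BB10[0]0110010   (p1,0)→(p2,0,+1)
state=p2 head=0 tape=BB100[0]110010   (p2,0)→(p3,B,+1)
state=p3 head=1 tape=BB100B[1]10010   (p3,1)→(p1,0,-1)
state=p1 head=0 tape=BB100[B]010010   (p1,B)→(p0,1,-1)
state=p0 head=-1 tape=BB10[0]1010010   (p0,0)→(p3,0,-1)
state=p3 head=-2 tape=BB1[0]01010010   (p3,0)→(p3,B,-1)
state=p3 head=-3 tape=BB[1]B01010010   (p3,1)→(p1,0,-1)
state=p1 head=-4 tape=B[B]0B01010010   (p1,B)→(p0,1,-1)
state=p0 head=-5 tape=[B]10B01010010   (p0,B)→(p2,1,+1)
state=p2 head=-4 tape=1[1]0B01010010   (p2,1)→(p1,0,+1)
state=p1 head=-3 tape=10[0]B01010010   (p1,0)→(p2,0,+1)
state=p2 head=-2 tape=100[B]01010010   (p2,B)→(p2,1,+1)
state=p2 head=-1 tape=1001[0]1010010   (p2,0)→(p3,B,+1)
state=p3 head=0 tape=1001B[1]010010   (p3,1)→(p1,0,-1)
state=p1 head=-1 tape=1001[B]0010010   (p1,B)→(p0,1,-1)
state=p0 head=-2 tape=100[1]10010010
At halt the head is at cell -2.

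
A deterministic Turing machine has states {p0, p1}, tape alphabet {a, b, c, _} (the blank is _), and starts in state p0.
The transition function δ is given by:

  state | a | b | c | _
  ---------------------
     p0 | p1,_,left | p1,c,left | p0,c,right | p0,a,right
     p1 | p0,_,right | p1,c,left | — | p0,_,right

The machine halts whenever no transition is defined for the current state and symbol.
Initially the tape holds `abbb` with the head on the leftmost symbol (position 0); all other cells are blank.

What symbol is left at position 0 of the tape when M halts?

_

state=p0 head=0 tape=_[a]bbb   (p0,a)→(p1,_,left)
state=p1 head=-1 tape=[_]_bbb   (p1,_)→(p0,_,right)
state=p0 head=0 tape=_[_]bbb   (p0,_)→(p0,a,right)
state=p0 head=1 tape=_a[b]bb   (p0,b)→(p1,c,left)
state=p1 head=0 tape=_[a]cbb   (p1,a)→(p0,_,right)
state=p0 head=1 tape=__[c]bb   (p0,c)→(p0,c,right)
state=p0 head=2 tape=__c[b]b   (p0,b)→(p1,c,left)
state=p1 head=1 tape=__[c]cb
Cell 0 holds _ when M halts.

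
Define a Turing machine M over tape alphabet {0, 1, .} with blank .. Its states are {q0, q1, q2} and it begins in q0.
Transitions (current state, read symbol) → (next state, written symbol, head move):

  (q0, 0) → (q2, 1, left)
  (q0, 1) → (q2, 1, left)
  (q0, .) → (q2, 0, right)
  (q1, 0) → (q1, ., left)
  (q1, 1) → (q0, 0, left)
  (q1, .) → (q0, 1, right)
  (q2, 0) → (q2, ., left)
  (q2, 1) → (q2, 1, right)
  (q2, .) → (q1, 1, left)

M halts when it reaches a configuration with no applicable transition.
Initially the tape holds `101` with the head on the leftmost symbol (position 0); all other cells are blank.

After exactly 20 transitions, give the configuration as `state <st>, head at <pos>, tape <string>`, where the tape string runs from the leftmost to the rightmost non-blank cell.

state q1, head at -4, tape 110111

state=q0 head=0 tape=....[1]01   (q0,1)→(q2,1,left)
state=q2 head=-1 tape=...[.]101   (q2,.)→(q1,1,left)
state=q1 head=-2 tape=..[.]1101   (q1,.)→(q0,1,right)
state=q0 head=-1 tape=..1[1]101   (q0,1)→(q2,1,left)
state=q2 head=-2 tape=..[1]1101   (q2,1)→(q2,1,right)
state=q2 head=-1 tape=..1[1]101   (q2,1)→(q2,1,right)
state=q2 head=0 tape=..11[1]01   (q2,1)→(q2,1,right)
state=q2 head=1 tape=..111[0]1   (q2,0)→(q2,.,left)
state=q2 head=0 tape=..11[1].1   (q2,1)→(q2,1,right)
state=q2 head=1 tape=..111[.]1   (q2,.)→(q1,1,left)
state=q1 head=0 tape=..11[1]11   (q1,1)→(q0,0,left)
state=q0 head=-1 tape=..1[1]011   (q0,1)→(q2,1,left)
state=q2 head=-2 tape=..[1]1011   (q2,1)→(q2,1,right)
state=q2 head=-1 tape=..1[1]011   (q2,1)→(q2,1,right)
state=q2 head=0 tape=..11[0]11   (q2,0)→(q2,.,left)
state=q2 head=-1 tape=..1[1].11   (q2,1)→(q2,1,right)
state=q2 head=0 tape=..11[.]11   (q2,.)→(q1,1,left)
state=q1 head=-1 tape=..1[1]111   (q1,1)→(q0,0,left)
state=q0 head=-2 tape=..[1]0111   (q0,1)→(q2,1,left)
state=q2 head=-3 tape=.[.]10111   (q2,.)→(q1,1,left)
state=q1 head=-4 tape=[.]110111
After 20 steps: state q1, head at -4, tape 110111.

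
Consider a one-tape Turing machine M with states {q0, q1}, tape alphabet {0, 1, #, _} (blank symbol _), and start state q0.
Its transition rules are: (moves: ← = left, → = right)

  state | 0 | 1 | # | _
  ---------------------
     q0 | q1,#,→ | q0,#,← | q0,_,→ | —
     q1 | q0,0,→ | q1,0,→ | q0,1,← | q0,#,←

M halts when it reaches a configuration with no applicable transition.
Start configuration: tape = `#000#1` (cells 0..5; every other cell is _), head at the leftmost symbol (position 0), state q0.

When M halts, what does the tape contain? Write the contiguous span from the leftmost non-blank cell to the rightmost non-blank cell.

q0 | [#]000#1   read # → write _, move →, go to q0
q0 | _[0]00#1   read 0 → write #, move →, go to q1
q1 | _#[0]0#1   read 0 → write 0, move →, go to q0
q0 | _#0[0]#1   read 0 → write #, move →, go to q1
q1 | _#0#[#]1   read # → write 1, move ←, go to q0
q0 | _#0[#]11   read # → write _, move →, go to q0
q0 | _#0_[1]1   read 1 → write #, move ←, go to q0
q0 | _#0[_]#1
The non-blank tape span at halt is #0_#1.

#0_#1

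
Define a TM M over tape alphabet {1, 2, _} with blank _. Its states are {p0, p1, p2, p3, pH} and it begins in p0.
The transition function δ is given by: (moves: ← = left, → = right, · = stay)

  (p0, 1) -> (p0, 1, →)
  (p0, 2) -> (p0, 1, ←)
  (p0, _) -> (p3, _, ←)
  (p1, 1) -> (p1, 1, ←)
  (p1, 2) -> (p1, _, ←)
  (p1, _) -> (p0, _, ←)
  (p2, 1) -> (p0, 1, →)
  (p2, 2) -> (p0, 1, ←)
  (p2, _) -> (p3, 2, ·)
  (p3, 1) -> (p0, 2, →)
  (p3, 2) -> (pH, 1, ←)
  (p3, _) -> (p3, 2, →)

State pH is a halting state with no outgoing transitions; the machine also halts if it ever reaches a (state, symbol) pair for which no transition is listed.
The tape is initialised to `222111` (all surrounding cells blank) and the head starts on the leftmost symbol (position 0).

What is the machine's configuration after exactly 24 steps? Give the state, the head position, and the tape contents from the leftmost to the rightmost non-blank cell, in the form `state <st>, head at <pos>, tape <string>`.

state p0, head at 6, tape 2221111112

state=p0 head=0 tape=____[2]22111_   (p0,2)→(p0,1,←)
state=p0 head=-1 tape=___[_]122111_   (p0,_)→(p3,_,←)
state=p3 head=-2 tape=__[_]_122111_   (p3,_)→(p3,2,→)
state=p3 head=-1 tape=__2[_]122111_   (p3,_)→(p3,2,→)
state=p3 head=0 tape=__22[1]22111_   (p3,1)→(p0,2,→)
state=p0 head=1 tape=__222[2]2111_   (p0,2)→(p0,1,←)
state=p0 head=0 tape=__22[2]12111_   (p0,2)→(p0,1,←)
state=p0 head=-1 tape=__2[2]112111_   (p0,2)→(p0,1,←)
state=p0 head=-2 tape=__[2]1112111_   (p0,2)→(p0,1,←)
state=p0 head=-3 tape=_[_]11112111_   (p0,_)→(p3,_,←)
state=p3 head=-4 tape=[_]_11112111_   (p3,_)→(p3,2,→)
state=p3 head=-3 tape=2[_]11112111_   (p3,_)→(p3,2,→)
state=p3 head=-2 tape=22[1]1112111_   (p3,1)→(p0,2,→)
state=p0 head=-1 tape=222[1]112111_   (p0,1)→(p0,1,→)
state=p0 head=0 tape=2221[1]12111_   (p0,1)→(p0,1,→)
state=p0 head=1 tape=22211[1]2111_   (p0,1)→(p0,1,→)
state=p0 head=2 tape=222111[2]111_   (p0,2)→(p0,1,←)
state=p0 head=1 tape=22211[1]1111_   (p0,1)→(p0,1,→)
state=p0 head=2 tape=222111[1]111_   (p0,1)→(p0,1,→)
state=p0 head=3 tape=2221111[1]11_   (p0,1)→(p0,1,→)
state=p0 head=4 tape=22211111[1]1_   (p0,1)→(p0,1,→)
state=p0 head=5 tape=222111111[1]_   (p0,1)→(p0,1,→)
state=p0 head=6 tape=2221111111[_]   (p0,_)→(p3,_,←)
state=p3 head=5 tape=222111111[1]_   (p3,1)→(p0,2,→)
state=p0 head=6 tape=2221111112[_]
After 24 steps: state p0, head at 6, tape 2221111112.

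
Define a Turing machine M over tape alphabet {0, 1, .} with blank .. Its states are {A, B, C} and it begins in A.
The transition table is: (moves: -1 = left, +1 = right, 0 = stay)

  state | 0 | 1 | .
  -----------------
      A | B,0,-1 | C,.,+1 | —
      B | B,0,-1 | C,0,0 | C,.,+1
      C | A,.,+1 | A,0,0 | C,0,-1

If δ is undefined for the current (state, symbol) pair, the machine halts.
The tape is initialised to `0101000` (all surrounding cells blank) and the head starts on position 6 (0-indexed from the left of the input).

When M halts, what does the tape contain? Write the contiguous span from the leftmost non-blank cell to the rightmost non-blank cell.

A | 010100[0].   read 0 → write 0, move -1, go to B
B | 01010[0]0.   read 0 → write 0, move -1, go to B
B | 0101[0]00.   read 0 → write 0, move -1, go to B
B | 010[1]000.   read 1 → write 0, move 0, go to C
C | 010[0]000.   read 0 → write ., move +1, go to A
A | 010.[0]00.   read 0 → write 0, move -1, go to B
B | 010[.]000.   read . → write ., move +1, go to C
C | 010.[0]00.   read 0 → write ., move +1, go to A
A | 010..[0]0.   read 0 → write 0, move -1, go to B
B | 010.[.]00.   read . → write ., move +1, go to C
C | 010..[0]0.   read 0 → write ., move +1, go to A
A | 010...[0].   read 0 → write 0, move -1, go to B
B | 010..[.]0.   read . → write ., move +1, go to C
C | 010...[0].   read 0 → write ., move +1, go to A
A | 010....[.]
The non-blank tape span at halt is 010.

010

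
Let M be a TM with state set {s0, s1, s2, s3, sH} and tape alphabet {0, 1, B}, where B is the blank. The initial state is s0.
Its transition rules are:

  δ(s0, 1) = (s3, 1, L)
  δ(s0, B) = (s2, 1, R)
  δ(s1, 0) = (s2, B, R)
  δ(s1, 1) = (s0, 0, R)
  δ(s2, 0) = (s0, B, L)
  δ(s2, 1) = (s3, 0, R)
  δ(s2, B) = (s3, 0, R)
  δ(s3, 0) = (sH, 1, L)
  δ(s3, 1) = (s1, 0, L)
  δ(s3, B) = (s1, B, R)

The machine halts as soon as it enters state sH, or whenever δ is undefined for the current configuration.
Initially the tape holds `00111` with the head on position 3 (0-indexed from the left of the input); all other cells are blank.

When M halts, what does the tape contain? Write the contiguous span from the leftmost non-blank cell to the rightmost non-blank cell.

01110

state=s0 head=3 tape=001[1]1BB   (s0,1)→(s3,1,L)
state=s3 head=2 tape=00[1]11BB   (s3,1)→(s1,0,L)
state=s1 head=1 tape=0[0]011BB   (s1,0)→(s2,B,R)
state=s2 head=2 tape=0B[0]11BB   (s2,0)→(s0,B,L)
state=s0 head=1 tape=0[B]B11BB   (s0,B)→(s2,1,R)
state=s2 head=2 tape=01[B]11BB   (s2,B)→(s3,0,R)
state=s3 head=3 tape=010[1]1BB   (s3,1)→(s1,0,L)
state=s1 head=2 tape=01[0]01BB   (s1,0)→(s2,B,R)
state=s2 head=3 tape=01B[0]1BB   (s2,0)→(s0,B,L)
state=s0 head=2 tape=01[B]B1BB   (s0,B)→(s2,1,R)
state=s2 head=3 tape=011[B]1BB   (s2,B)→(s3,0,R)
state=s3 head=4 tape=0110[1]BB   (s3,1)→(s1,0,L)
state=s1 head=3 tape=011[0]0BB   (s1,0)→(s2,B,R)
state=s2 head=4 tape=011B[0]BB   (s2,0)→(s0,B,L)
state=s0 head=3 tape=011[B]BBB   (s0,B)→(s2,1,R)
state=s2 head=4 tape=0111[B]BB   (s2,B)→(s3,0,R)
state=s3 head=5 tape=01110[B]B   (s3,B)→(s1,B,R)
state=s1 head=6 tape=01110B[B]
The non-blank tape span at halt is 01110.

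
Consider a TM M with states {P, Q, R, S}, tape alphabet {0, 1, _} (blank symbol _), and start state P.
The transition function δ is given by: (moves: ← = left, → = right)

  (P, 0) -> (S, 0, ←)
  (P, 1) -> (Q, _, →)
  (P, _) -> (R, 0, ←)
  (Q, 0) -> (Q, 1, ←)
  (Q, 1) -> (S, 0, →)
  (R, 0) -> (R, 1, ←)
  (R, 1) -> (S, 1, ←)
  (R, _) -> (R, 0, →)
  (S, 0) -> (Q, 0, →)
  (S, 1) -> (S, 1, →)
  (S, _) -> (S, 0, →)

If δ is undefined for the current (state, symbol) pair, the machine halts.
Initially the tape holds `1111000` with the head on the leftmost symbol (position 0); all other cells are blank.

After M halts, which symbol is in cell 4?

1

state=P head=0 tape=[1]111000_   (P,1)→(Q,_,→)
state=Q head=1 tape=_[1]11000_   (Q,1)→(S,0,→)
state=S head=2 tape=_0[1]1000_   (S,1)→(S,1,→)
state=S head=3 tape=_01[1]000_   (S,1)→(S,1,→)
state=S head=4 tape=_011[0]00_   (S,0)→(Q,0,→)
state=Q head=5 tape=_0110[0]0_   (Q,0)→(Q,1,←)
state=Q head=4 tape=_011[0]10_   (Q,0)→(Q,1,←)
state=Q head=3 tape=_01[1]110_   (Q,1)→(S,0,→)
state=S head=4 tape=_010[1]10_   (S,1)→(S,1,→)
state=S head=5 tape=_0101[1]0_   (S,1)→(S,1,→)
state=S head=6 tape=_01011[0]_   (S,0)→(Q,0,→)
state=Q head=7 tape=_010110[_]
Cell 4 holds 1 when M halts.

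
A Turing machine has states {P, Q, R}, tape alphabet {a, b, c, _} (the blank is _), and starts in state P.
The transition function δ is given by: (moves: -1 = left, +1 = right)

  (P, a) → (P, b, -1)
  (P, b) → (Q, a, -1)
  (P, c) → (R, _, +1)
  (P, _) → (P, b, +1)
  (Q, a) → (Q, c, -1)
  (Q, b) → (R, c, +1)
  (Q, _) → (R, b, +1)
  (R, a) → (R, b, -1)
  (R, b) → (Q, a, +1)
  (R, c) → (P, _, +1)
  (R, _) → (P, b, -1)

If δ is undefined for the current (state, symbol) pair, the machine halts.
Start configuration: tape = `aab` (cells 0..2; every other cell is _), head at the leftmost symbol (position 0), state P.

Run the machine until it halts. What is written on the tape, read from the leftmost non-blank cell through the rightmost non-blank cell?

P | _[a]ab__   read a → write b, move -1, go to P
P | [_]bab__   read _ → write b, move +1, go to P
P | b[b]ab__   read b → write a, move -1, go to Q
Q | [b]aab__   read b → write c, move +1, go to R
R | c[a]ab__   read a → write b, move -1, go to R
R | [c]bab__   read c → write _, move +1, go to P
P | _[b]ab__   read b → write a, move -1, go to Q
Q | [_]aab__   read _ → write b, move +1, go to R
R | b[a]ab__   read a → write b, move -1, go to R
R | [b]bab__   read b → write a, move +1, go to Q
Q | a[b]ab__   read b → write c, move +1, go to R
R | ac[a]b__   read a → write b, move -1, go to R
R | a[c]bb__   read c → write _, move +1, go to P
P | a_[b]b__   read b → write a, move -1, go to Q
Q | a[_]ab__   read _ → write b, move +1, go to R
R | ab[a]b__   read a → write b, move -1, go to R
R | a[b]bb__   read b → write a, move +1, go to Q
Q | aa[b]b__   read b → write c, move +1, go to R
R | aac[b]__   read b → write a, move +1, go to Q
Q | aaca[_]_   read _ → write b, move +1, go to R
R | aacab[_]   read _ → write b, move -1, go to P
P | aaca[b]b   read b → write a, move -1, go to Q
Q | aac[a]ab   read a → write c, move -1, go to Q
Q | aa[c]cab
The non-blank tape span at halt is aaccab.

aaccab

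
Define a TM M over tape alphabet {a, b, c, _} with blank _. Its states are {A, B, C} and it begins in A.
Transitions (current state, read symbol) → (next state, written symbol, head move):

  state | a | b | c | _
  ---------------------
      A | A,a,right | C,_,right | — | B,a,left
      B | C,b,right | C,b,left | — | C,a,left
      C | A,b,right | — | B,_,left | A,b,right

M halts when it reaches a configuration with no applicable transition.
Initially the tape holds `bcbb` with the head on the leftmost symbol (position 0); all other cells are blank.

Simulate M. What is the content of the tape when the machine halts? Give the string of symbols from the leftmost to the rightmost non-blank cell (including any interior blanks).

A | _[b]cbb   read b → write _, move right, go to C
C | __[c]bb   read c → write _, move left, go to B
B | _[_]_bb   read _ → write a, move left, go to C
C | [_]a_bb   read _ → write b, move right, go to A
A | b[a]_bb   read a → write a, move right, go to A
A | ba[_]bb   read _ → write a, move left, go to B
B | b[a]abb   read a → write b, move right, go to C
C | bb[a]bb   read a → write b, move right, go to A
A | bbb[b]b   read b → write _, move right, go to C
C | bbb_[b]
The non-blank tape span at halt is bbb_b.

bbb_b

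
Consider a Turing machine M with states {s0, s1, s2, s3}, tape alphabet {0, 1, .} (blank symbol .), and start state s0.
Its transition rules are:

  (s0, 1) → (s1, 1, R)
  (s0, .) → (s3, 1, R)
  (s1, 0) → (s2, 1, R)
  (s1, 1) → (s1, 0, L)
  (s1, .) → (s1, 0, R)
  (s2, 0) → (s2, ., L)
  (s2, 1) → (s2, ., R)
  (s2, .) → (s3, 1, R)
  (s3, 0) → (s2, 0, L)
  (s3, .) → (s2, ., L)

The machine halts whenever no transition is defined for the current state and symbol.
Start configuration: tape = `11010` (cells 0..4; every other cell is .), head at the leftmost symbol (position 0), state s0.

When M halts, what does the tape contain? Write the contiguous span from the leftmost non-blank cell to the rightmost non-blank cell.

0..110

s0 | .[1]1010   read 1 → write 1, move R, go to s1
s1 | .1[1]010   read 1 → write 0, move L, go to s1
s1 | .[1]0010   read 1 → write 0, move L, go to s1
s1 | [.]00010   read . → write 0, move R, go to s1
s1 | 0[0]0010   read 0 → write 1, move R, go to s2
s2 | 01[0]010   read 0 → write ., move L, go to s2
s2 | 0[1].010   read 1 → write ., move R, go to s2
s2 | 0.[.]010   read . → write 1, move R, go to s3
s3 | 0.1[0]10   read 0 → write 0, move L, go to s2
s2 | 0.[1]010   read 1 → write ., move R, go to s2
s2 | 0..[0]10   read 0 → write ., move L, go to s2
s2 | 0.[.].10   read . → write 1, move R, go to s3
s3 | 0.1[.]10   read . → write ., move L, go to s2
s2 | 0.[1].10   read 1 → write ., move R, go to s2
s2 | 0..[.]10   read . → write 1, move R, go to s3
s3 | 0..1[1]0
The non-blank tape span at halt is 0..110.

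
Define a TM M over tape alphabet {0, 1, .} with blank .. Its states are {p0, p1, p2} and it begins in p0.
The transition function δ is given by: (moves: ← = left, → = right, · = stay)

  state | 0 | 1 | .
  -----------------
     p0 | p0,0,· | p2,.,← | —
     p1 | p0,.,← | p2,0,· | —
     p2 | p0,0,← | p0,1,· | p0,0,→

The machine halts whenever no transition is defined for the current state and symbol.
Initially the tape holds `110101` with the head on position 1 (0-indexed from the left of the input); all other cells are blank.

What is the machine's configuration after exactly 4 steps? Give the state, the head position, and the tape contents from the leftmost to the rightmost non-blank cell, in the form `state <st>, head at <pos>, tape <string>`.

state p0, head at 0, tape 0..0101

state=p0 head=1 tape=.1[1]0101   (p0,1)→(p2,.,←)
state=p2 head=0 tape=.[1].0101   (p2,1)→(p0,1,·)
state=p0 head=0 tape=.[1].0101   (p0,1)→(p2,.,←)
state=p2 head=-1 tape=[.]..0101   (p2,.)→(p0,0,→)
state=p0 head=0 tape=0[.].0101
After 4 steps: state p0, head at 0, tape 0..0101.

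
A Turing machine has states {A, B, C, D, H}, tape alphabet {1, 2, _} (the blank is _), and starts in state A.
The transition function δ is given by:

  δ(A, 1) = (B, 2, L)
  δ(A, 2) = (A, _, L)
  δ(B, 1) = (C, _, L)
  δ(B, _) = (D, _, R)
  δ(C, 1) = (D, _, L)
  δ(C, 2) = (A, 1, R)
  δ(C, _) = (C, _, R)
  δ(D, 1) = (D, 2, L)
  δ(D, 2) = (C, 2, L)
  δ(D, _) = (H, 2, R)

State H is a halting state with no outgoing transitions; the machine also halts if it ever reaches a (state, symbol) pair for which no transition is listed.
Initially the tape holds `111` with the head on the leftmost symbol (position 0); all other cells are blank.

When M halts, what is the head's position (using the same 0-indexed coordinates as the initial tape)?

3

A | _[1]11_   read 1 → write 2, move L, go to B
B | [_]211_   read _ → write _, move R, go to D
D | _[2]11_   read 2 → write 2, move L, go to C
C | [_]211_   read _ → write _, move R, go to C
C | _[2]11_   read 2 → write 1, move R, go to A
A | _1[1]1_   read 1 → write 2, move L, go to B
B | _[1]21_   read 1 → write _, move L, go to C
C | [_]_21_   read _ → write _, move R, go to C
C | _[_]21_   read _ → write _, move R, go to C
C | __[2]1_   read 2 → write 1, move R, go to A
A | __1[1]_   read 1 → write 2, move L, go to B
B | __[1]2_   read 1 → write _, move L, go to C
C | _[_]_2_   read _ → write _, move R, go to C
C | __[_]2_   read _ → write _, move R, go to C
C | ___[2]_   read 2 → write 1, move R, go to A
A | ___1[_]
At halt the head is at cell 3.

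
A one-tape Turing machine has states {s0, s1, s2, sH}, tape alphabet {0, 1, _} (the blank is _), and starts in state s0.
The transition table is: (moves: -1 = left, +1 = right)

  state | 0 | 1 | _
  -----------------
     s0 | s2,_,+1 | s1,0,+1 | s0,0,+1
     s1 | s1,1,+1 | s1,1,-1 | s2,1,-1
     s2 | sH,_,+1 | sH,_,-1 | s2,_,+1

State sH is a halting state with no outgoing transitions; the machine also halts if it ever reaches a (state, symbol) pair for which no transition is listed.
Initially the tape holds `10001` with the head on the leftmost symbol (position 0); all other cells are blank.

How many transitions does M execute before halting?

14

state=s0 head=0 tape=__[1]0001   (s0,1)→(s1,0,+1)
state=s1 head=1 tape=__0[0]001   (s1,0)→(s1,1,+1)
state=s1 head=2 tape=__01[0]01   (s1,0)→(s1,1,+1)
state=s1 head=3 tape=__011[0]1   (s1,0)→(s1,1,+1)
state=s1 head=4 tape=__0111[1]   (s1,1)→(s1,1,-1)
state=s1 head=3 tape=__011[1]1   (s1,1)→(s1,1,-1)
state=s1 head=2 tape=__01[1]11   (s1,1)→(s1,1,-1)
state=s1 head=1 tape=__0[1]111   (s1,1)→(s1,1,-1)
state=s1 head=0 tape=__[0]1111   (s1,0)→(s1,1,+1)
state=s1 head=1 tape=__1[1]111   (s1,1)→(s1,1,-1)
state=s1 head=0 tape=__[1]1111   (s1,1)→(s1,1,-1)
state=s1 head=-1 tape=_[_]11111   (s1,_)→(s2,1,-1)
state=s2 head=-2 tape=[_]111111   (s2,_)→(s2,_,+1)
state=s2 head=-1 tape=_[1]11111   (s2,1)→(sH,_,-1)
state=sH head=-2 tape=[_]_11111
M halts after 14 transitions.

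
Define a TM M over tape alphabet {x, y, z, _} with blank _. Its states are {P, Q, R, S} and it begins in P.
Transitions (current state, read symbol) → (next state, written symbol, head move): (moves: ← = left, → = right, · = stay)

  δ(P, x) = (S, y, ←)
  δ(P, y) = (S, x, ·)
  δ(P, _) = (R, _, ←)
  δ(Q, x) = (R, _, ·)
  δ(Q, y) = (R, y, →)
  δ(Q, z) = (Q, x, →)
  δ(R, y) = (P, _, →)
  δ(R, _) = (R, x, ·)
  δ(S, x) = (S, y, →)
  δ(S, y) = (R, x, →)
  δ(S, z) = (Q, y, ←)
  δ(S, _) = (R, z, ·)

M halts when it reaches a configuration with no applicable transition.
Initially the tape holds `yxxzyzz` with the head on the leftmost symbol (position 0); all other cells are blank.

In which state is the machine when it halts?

P

state=P head=0 tape=[y]xxzyzz   (P,y)→(S,x,·)
state=S head=0 tape=[x]xxzyzz   (S,x)→(S,y,→)
state=S head=1 tape=y[x]xzyzz   (S,x)→(S,y,→)
state=S head=2 tape=yy[x]zyzz   (S,x)→(S,y,→)
state=S head=3 tape=yyy[z]yzz   (S,z)→(Q,y,←)
state=Q head=2 tape=yy[y]yyzz   (Q,y)→(R,y,→)
state=R head=3 tape=yyy[y]yzz   (R,y)→(P,_,→)
state=P head=4 tape=yyy_[y]zz   (P,y)→(S,x,·)
state=S head=4 tape=yyy_[x]zz   (S,x)→(S,y,→)
state=S head=5 tape=yyy_y[z]z   (S,z)→(Q,y,←)
state=Q head=4 tape=yyy_[y]yz   (Q,y)→(R,y,→)
state=R head=5 tape=yyy_y[y]z   (R,y)→(P,_,→)
state=P head=6 tape=yyy_y_[z]
No transition is defined for (P, z); M halts in state P.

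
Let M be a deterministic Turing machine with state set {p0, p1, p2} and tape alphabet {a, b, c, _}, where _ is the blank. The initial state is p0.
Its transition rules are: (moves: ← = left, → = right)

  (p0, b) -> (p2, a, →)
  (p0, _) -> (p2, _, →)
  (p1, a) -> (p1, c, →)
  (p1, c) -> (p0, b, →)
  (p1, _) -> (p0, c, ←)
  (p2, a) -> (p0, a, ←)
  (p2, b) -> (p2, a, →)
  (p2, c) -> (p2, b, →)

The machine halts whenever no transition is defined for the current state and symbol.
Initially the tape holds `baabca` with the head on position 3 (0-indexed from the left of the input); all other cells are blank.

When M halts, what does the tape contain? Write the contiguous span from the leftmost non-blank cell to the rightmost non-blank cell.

p0 | baa[b]ca   read b → write a, move →, go to p2
p2 | baaa[c]a   read c → write b, move →, go to p2
p2 | baaab[a]   read a → write a, move ←, go to p0
p0 | baaa[b]a   read b → write a, move →, go to p2
p2 | baaaa[a]   read a → write a, move ←, go to p0
p0 | baaa[a]a
The non-blank tape span at halt is baaaaa.

baaaaa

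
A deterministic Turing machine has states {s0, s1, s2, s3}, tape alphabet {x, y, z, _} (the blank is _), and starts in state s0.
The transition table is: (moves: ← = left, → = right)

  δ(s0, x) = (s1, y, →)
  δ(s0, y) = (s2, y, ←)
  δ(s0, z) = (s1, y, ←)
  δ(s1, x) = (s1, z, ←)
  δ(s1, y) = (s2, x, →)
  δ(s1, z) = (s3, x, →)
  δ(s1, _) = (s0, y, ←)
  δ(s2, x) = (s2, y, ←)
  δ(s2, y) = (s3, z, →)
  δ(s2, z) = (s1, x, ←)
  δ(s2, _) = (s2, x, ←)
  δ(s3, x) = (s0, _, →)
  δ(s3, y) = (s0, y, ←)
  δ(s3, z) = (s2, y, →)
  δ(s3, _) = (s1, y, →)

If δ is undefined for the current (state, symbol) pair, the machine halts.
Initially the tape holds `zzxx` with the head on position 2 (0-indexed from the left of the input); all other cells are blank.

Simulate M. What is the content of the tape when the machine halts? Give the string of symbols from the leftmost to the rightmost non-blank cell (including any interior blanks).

s0 | __zz[x]x   read x → write y, move →, go to s1
s1 | __zzy[x]   read x → write z, move ←, go to s1
s1 | __zz[y]z   read y → write x, move →, go to s2
s2 | __zzx[z]   read z → write x, move ←, go to s1
s1 | __zz[x]x   read x → write z, move ←, go to s1
s1 | __z[z]zx   read z → write x, move →, go to s3
s3 | __zx[z]x   read z → write y, move →, go to s2
s2 | __zxy[x]   read x → write y, move ←, go to s2
s2 | __zx[y]y   read y → write z, move →, go to s3
s3 | __zxz[y]   read y → write y, move ←, go to s0
s0 | __zx[z]y   read z → write y, move ←, go to s1
s1 | __z[x]yy   read x → write z, move ←, go to s1
s1 | __[z]zyy   read z → write x, move →, go to s3
s3 | __x[z]yy   read z → write y, move →, go to s2
s2 | __xy[y]y   read y → write z, move →, go to s3
s3 | __xyz[y]   read y → write y, move ←, go to s0
s0 | __xy[z]y   read z → write y, move ←, go to s1
s1 | __x[y]yy   read y → write x, move →, go to s2
s2 | __xx[y]y   read y → write z, move →, go to s3
s3 | __xxz[y]   read y → write y, move ←, go to s0
s0 | __xx[z]y   read z → write y, move ←, go to s1
s1 | __x[x]yy   read x → write z, move ←, go to s1
s1 | __[x]zyy   read x → write z, move ←, go to s1
s1 | _[_]zzyy   read _ → write y, move ←, go to s0
s0 | [_]yzzyy
The non-blank tape span at halt is yzzyy.

yzzyy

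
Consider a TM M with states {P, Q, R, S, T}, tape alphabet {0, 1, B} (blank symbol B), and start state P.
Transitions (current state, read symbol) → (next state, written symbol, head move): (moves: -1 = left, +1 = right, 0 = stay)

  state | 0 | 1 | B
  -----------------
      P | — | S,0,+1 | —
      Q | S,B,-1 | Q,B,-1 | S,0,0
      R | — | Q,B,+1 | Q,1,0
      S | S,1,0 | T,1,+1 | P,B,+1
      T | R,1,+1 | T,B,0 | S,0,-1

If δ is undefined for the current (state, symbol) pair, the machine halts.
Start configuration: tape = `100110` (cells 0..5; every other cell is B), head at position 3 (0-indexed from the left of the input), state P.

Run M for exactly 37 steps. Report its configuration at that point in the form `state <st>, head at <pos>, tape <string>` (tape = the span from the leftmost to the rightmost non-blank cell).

state S, head at -2, tape 0

P | BB100[1]10B   read 1 → write 0, move +1, go to S
S | BB1000[1]0B   read 1 → write 1, move +1, go to T
T | BB10001[0]B   read 0 → write 1, move +1, go to R
R | BB100011[B]   read B → write 1, move 0, go to Q
Q | BB100011[1]   read 1 → write B, move -1, go to Q
Q | BB10001[1]B   read 1 → write B, move -1, go to Q
Q | BB1000[1]BB   read 1 → write B, move -1, go to Q
Q | BB100[0]BBB   read 0 → write B, move -1, go to S
S | BB10[0]BBBB   read 0 → write 1, move 0, go to S
S | BB10[1]BBBB   read 1 → write 1, move +1, go to T
T | BB101[B]BBB   read B → write 0, move -1, go to S
S | BB10[1]0BBB   read 1 → write 1, move +1, go to T
T | BB101[0]BBB   read 0 → write 1, move +1, go to R
R | BB1011[B]BB   read B → write 1, move 0, go to Q
Q | BB1011[1]BB   read 1 → write B, move -1, go to Q
Q | BB101[1]BBB   read 1 → write B, move -1, go to Q
Q | BB10[1]BBBB   read 1 → write B, move -1, go to Q
Q | BB1[0]BBBBB   read 0 → write B, move -1, go to S
S | BB[1]BBBBBB   read 1 → write 1, move +1, go to T
T | BB1[B]BBBBB   read B → write 0, move -1, go to S
S | BB[1]0BBBBB   read 1 → write 1, move +1, go to T
T | BB1[0]BBBBB   read 0 → write 1, move +1, go to R
R | BB11[B]BBBB   read B → write 1, move 0, go to Q
Q | BB11[1]BBBB   read 1 → write B, move -1, go to Q
Q | BB1[1]BBBBB   read 1 → write B, move -1, go to Q
Q | BB[1]BBBBBB   read 1 → write B, move -1, go to Q
Q | B[B]BBBBBBB   read B → write 0, move 0, go to S
S | B[0]BBBBBBB   read 0 → write 1, move 0, go to S
S | B[1]BBBBBBB   read 1 → write 1, move +1, go to T
T | B1[B]BBBBBB   read B → write 0, move -1, go to S
S | B[1]0BBBBBB   read 1 → write 1, move +1, go to T
T | B1[0]BBBBBB   read 0 → write 1, move +1, go to R
R | B11[B]BBBBB   read B → write 1, move 0, go to Q
Q | B11[1]BBBBB   read 1 → write B, move -1, go to Q
Q | B1[1]BBBBBB   read 1 → write B, move -1, go to Q
Q | B[1]BBBBBBB   read 1 → write B, move -1, go to Q
Q | [B]BBBBBBBB   read B → write 0, move 0, go to S
S | [0]BBBBBBBB
After 37 steps: state S, head at -2, tape 0.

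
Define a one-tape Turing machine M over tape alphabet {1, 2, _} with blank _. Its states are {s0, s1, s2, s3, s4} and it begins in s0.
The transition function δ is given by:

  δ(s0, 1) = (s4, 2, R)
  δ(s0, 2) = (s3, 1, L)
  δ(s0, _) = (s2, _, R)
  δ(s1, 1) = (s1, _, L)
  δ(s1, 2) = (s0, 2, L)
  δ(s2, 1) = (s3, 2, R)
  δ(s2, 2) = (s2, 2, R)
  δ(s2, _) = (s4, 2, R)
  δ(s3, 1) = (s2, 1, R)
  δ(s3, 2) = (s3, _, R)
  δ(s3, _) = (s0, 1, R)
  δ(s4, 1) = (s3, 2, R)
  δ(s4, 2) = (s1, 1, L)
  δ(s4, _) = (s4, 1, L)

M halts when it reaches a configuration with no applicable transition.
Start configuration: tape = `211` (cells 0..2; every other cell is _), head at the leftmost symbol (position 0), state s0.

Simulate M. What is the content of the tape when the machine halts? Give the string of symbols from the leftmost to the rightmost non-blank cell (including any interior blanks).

state=s0 head=0 tape=_[2]11______   (s0,2)→(s3,1,L)
state=s3 head=-1 tape=[_]111______   (s3,_)→(s0,1,R)
state=s0 head=0 tape=1[1]11______   (s0,1)→(s4,2,R)
state=s4 head=1 tape=12[1]1______   (s4,1)→(s3,2,R)
state=s3 head=2 tape=122[1]______   (s3,1)→(s2,1,R)
state=s2 head=3 tape=1221[_]_____   (s2,_)→(s4,2,R)
state=s4 head=4 tape=12212[_]____   (s4,_)→(s4,1,L)
state=s4 head=3 tape=1221[2]1____   (s4,2)→(s1,1,L)
state=s1 head=2 tape=122[1]11____   (s1,1)→(s1,_,L)
state=s1 head=1 tape=12[2]_11____   (s1,2)→(s0,2,L)
state=s0 head=0 tape=1[2]2_11____   (s0,2)→(s3,1,L)
state=s3 head=-1 tape=[1]12_11____   (s3,1)→(s2,1,R)
state=s2 head=0 tape=1[1]2_11____   (s2,1)→(s3,2,R)
state=s3 head=1 tape=12[2]_11____   (s3,2)→(s3,_,R)
state=s3 head=2 tape=12_[_]11____   (s3,_)→(s0,1,R)
state=s0 head=3 tape=12_1[1]1____   (s0,1)→(s4,2,R)
state=s4 head=4 tape=12_12[1]____   (s4,1)→(s3,2,R)
state=s3 head=5 tape=12_122[_]___   (s3,_)→(s0,1,R)
state=s0 head=6 tape=12_1221[_]__   (s0,_)→(s2,_,R)
state=s2 head=7 tape=12_1221_[_]_   (s2,_)→(s4,2,R)
state=s4 head=8 tape=12_1221_2[_]   (s4,_)→(s4,1,L)
state=s4 head=7 tape=12_1221_[2]1   (s4,2)→(s1,1,L)
state=s1 head=6 tape=12_1221[_]11
The non-blank tape span at halt is 12_1221_11.

12_1221_11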